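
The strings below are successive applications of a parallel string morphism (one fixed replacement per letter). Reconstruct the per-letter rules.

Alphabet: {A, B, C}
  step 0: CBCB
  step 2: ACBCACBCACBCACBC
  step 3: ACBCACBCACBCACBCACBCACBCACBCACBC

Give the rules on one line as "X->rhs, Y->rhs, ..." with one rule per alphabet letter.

  step 2 ⇒ step 3: ACBCACBCACBCACBC ⇒ AC·BC·AC·BC·AC·BC·AC·BC·AC·BC·AC·BC·AC·BC·AC·BC
    A ↦ AC
    B ↦ AC
    C ↦ BC

A->AC, B->AC, C->BC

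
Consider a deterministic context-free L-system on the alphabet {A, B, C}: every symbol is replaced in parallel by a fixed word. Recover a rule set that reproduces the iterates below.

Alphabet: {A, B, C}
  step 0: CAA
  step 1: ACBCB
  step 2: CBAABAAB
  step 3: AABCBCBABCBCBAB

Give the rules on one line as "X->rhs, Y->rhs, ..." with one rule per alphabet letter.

  step 2 ⇒ step 3: CBAABAAB ⇒ A·AB·CB·CB·AB·CB·CB·AB
    A ↦ CB
    B ↦ AB
    C ↦ A

A->CB, B->AB, C->A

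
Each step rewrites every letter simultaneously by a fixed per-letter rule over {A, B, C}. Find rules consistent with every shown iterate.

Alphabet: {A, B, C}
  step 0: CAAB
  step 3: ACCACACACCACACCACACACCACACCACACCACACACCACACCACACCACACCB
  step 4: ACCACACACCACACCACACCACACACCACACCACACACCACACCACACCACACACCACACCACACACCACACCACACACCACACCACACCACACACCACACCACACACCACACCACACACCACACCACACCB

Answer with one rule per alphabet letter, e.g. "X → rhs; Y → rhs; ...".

A->ACC, B->CB, C->AC

  step 3 ⇒ step 4: ACCACACACCACACCACACACCACACCACACCACACACCACACCACACCACACCB ⇒ ACC·AC·AC·ACC·AC·ACC·AC·ACC·AC·AC·ACC·AC·ACC·AC·AC·ACC·AC·ACC·AC·ACC·AC·AC·ACC·AC·ACC·AC·AC·ACC·AC·ACC·AC·AC·ACC·AC·ACC·AC·ACC·AC·AC·ACC·AC·ACC·AC·AC·ACC·AC·ACC·AC·AC·ACC·AC·ACC·AC·AC·CB
    A ↦ ACC
    B ↦ CB
    C ↦ AC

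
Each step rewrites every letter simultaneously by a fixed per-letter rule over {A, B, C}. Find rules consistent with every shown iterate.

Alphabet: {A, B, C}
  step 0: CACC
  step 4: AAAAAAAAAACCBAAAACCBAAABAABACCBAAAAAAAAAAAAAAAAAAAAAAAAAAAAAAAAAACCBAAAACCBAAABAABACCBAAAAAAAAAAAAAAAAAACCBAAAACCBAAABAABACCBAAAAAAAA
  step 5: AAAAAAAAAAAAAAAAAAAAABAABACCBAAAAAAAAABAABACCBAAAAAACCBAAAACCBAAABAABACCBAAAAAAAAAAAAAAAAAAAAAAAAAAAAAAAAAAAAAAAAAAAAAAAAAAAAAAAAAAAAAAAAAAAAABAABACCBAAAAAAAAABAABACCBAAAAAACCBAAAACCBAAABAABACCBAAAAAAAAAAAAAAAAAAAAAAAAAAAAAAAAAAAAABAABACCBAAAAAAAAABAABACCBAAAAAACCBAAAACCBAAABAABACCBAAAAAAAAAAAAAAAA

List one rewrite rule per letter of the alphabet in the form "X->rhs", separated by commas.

  step 4 ⇒ step 5: AAAAAAAAAACCBAAAACCBAAABAABACCBAAAAAAAAAAAAAAAAAAAAAAAAAAAAAAAAAACCBAAAACCBAAABAABACCBAAAAAAAAAAAAAAAAAACCBAAAACCBAAABAABACCBAAAAAAAA ⇒ AA·AA·AA·AA·AA·AA·AA·AA·AA·AA·ABA·ABA·CCB·AA·AA·AA·AA·ABA·ABA·CCB·AA·AA·AA·CCB·AA·AA·CCB·AA·ABA·ABA·CCB·AA·AA·AA·AA·AA·AA·AA·AA·AA·AA·AA·AA·AA·AA·AA·AA·AA·AA·AA·AA·AA·AA·AA·AA·AA·AA·AA·AA·AA·AA·AA·AA·AA·AA·ABA·ABA·CCB·AA·AA·AA·AA·ABA·ABA·CCB·AA·AA·AA·CCB·AA·AA·CCB·AA·ABA·ABA·CCB·AA·AA·AA·AA·AA·AA·AA·AA·AA·AA·AA·AA·AA·AA·AA·AA·AA·AA·ABA·ABA·CCB·AA·AA·AA·AA·ABA·ABA·CCB·AA·AA·AA·CCB·AA·AA·CCB·AA·ABA·ABA·CCB·AA·AA·AA·AA·AA·AA·AA·AA
    A ↦ AA
    B ↦ CCB
    C ↦ ABA

A->AA, B->CCB, C->ABA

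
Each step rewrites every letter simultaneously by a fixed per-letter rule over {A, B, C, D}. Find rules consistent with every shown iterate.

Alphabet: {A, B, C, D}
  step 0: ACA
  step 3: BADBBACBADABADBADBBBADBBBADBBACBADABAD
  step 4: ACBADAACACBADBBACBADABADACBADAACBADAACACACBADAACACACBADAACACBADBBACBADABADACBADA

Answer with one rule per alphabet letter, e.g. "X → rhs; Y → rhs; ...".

A->BAD, B->AC, C->BB, D->A

  step 3 ⇒ step 4: BADBBACBADABADBADBBBADBBBADBBACBADABAD ⇒ AC·BAD·A·AC·AC·BAD·BB·AC·BAD·A·BAD·AC·BAD·A·AC·BAD·A·AC·AC·AC·BAD·A·AC·AC·AC·BAD·A·AC·AC·BAD·BB·AC·BAD·A·BAD·AC·BAD·A
    A ↦ BAD
    B ↦ AC
    C ↦ BB
    D ↦ A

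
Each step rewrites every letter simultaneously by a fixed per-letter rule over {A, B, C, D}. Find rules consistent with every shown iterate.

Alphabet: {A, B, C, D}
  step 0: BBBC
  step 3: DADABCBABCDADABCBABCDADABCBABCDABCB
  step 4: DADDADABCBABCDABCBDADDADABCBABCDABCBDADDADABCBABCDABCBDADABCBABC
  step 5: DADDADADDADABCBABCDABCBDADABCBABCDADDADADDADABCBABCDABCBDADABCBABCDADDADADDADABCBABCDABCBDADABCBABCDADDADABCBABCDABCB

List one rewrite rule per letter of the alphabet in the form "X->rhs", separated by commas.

  step 4 ⇒ step 5: DADDADABCBABCDABCBDADDADABCBABCDABCBDADDADABCBABCDABCBDADABCBABC ⇒ DA·D·DA·DA·D·DA·D·ABC·B·ABC·D·ABC·B·DA·D·ABC·B·ABC·DA·D·DA·DA·D·DA·D·ABC·B·ABC·D·ABC·B·DA·D·ABC·B·ABC·DA·D·DA·DA·D·DA·D·ABC·B·ABC·D·ABC·B·DA·D·ABC·B·ABC·DA·D·DA·D·ABC·B·ABC·D·ABC·B
    A ↦ D
    B ↦ ABC
    C ↦ B
    D ↦ DA

A->D, B->ABC, C->B, D->DA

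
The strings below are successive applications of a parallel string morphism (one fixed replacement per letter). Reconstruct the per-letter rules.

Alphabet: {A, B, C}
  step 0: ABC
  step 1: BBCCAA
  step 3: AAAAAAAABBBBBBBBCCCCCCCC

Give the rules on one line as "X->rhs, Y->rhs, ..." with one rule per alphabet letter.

A->BB, B->CC, C->AA

  step 0 ⇒ step 1: ABC ⇒ BB·CC·AA
    A ↦ BB
    B ↦ CC
    C ↦ AA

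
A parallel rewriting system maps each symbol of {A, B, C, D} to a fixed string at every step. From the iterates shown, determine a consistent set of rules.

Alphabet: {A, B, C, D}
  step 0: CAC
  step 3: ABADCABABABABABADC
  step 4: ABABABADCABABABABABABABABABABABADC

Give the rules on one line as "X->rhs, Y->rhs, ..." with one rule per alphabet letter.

  step 3 ⇒ step 4: ABADCABABABABABADC ⇒ AB·AB·AB·A·DC·AB·AB·AB·AB·AB·AB·AB·AB·AB·AB·AB·A·DC
    A ↦ AB
    B ↦ AB
    C ↦ DC
    D ↦ A

A->AB, B->AB, C->DC, D->A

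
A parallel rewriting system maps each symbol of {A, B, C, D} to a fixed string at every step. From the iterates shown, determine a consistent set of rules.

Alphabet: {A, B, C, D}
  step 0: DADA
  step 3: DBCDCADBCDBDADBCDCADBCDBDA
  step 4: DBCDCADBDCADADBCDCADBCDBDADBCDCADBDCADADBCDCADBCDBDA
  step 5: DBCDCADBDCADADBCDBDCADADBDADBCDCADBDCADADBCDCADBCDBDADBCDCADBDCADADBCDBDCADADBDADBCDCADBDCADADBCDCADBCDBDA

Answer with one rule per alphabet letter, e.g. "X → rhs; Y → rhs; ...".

A->DA, B->C, C->DCA, D->DB

  step 4 ⇒ step 5: DBCDCADBDCADADBCDCADBCDBDADBCDCADBDCADADBCDCADBCDBDA ⇒ DB·C·DCA·DB·DCA·DA·DB·C·DB·DCA·DA·DB·DA·DB·C·DCA·DB·DCA·DA·DB·C·DCA·DB·C·DB·DA·DB·C·DCA·DB·DCA·DA·DB·C·DB·DCA·DA·DB·DA·DB·C·DCA·DB·DCA·DA·DB·C·DCA·DB·C·DB·DA
    A ↦ DA
    B ↦ C
    C ↦ DCA
    D ↦ DB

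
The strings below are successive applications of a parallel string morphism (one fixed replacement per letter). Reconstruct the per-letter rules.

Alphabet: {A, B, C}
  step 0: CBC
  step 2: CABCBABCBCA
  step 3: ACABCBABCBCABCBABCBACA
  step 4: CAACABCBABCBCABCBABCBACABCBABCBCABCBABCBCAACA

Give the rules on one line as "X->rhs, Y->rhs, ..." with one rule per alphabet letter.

A->CA, B->BCB, C->A

  step 3 ⇒ step 4: ACABCBABCBCABCBABCBACA ⇒ CA·A·CA·BCB·A·BCB·CA·BCB·A·BCB·A·CA·BCB·A·BCB·CA·BCB·A·BCB·CA·A·CA
    A ↦ CA
    B ↦ BCB
    C ↦ A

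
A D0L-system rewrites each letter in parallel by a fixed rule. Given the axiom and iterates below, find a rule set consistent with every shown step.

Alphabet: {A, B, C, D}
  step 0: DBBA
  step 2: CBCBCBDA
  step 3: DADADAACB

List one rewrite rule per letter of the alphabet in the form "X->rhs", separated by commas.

A->CB, B->A, C->D, D->A

  step 2 ⇒ step 3: CBCBCBDA ⇒ D·A·D·A·D·A·A·CB
    A ↦ CB
    B ↦ A
    C ↦ D
    D ↦ A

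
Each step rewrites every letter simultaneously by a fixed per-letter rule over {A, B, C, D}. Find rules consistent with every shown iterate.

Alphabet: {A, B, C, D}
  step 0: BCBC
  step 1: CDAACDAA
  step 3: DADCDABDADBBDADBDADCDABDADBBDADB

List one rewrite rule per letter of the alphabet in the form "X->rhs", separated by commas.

  step 0 ⇒ step 1: BCBC ⇒ CDA·A·CDA·A
    B ↦ CDA
    C ↦ A
    A ↦ DAD  (constrained at step 1)
    D ↦ B  (constrained at step 1)

A->DAD, B->CDA, C->A, D->B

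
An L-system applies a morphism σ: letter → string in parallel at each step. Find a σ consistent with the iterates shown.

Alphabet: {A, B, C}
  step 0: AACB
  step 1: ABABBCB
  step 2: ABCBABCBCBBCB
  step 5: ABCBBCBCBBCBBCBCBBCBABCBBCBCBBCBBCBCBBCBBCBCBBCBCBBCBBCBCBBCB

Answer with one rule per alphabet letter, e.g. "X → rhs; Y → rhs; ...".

  step 1 ⇒ step 2: ABABBCB ⇒ AB·CB·AB·CB·CB·B·CB
    A ↦ AB
    B ↦ CB
    C ↦ B

A->AB, B->CB, C->B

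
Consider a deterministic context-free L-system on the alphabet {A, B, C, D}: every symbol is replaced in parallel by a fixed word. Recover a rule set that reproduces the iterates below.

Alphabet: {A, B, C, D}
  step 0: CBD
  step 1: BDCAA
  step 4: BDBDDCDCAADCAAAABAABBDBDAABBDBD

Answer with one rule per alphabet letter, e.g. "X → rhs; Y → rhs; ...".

  step 0 ⇒ step 1: CBD ⇒ B·DC·AA
    B ↦ DC
    C ↦ B
    D ↦ AA
    A ↦ BD  (constrained at step 1)

A->BD, B->DC, C->B, D->AA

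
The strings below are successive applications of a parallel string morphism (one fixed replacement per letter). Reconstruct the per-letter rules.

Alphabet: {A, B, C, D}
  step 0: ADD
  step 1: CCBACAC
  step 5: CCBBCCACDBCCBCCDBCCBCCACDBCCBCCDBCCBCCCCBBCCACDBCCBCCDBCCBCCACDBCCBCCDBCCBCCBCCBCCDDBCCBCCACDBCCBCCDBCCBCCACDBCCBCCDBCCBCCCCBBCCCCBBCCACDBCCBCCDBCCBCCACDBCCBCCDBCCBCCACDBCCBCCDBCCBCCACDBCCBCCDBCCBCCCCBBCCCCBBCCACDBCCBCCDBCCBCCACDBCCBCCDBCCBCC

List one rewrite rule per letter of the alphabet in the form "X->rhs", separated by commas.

  step 0 ⇒ step 1: ADD ⇒ CCB·AC·AC
    A ↦ CCB
    D ↦ AC
    B ↦ D  (constrained at step 1)
    C ↦ BCC  (constrained at step 1)

A->CCB, B->D, C->BCC, D->AC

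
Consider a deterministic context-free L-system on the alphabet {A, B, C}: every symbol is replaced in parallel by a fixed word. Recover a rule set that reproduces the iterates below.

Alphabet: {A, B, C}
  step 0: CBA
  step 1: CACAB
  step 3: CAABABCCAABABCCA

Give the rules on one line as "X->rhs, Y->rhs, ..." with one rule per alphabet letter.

A->AB, B->C, C->CA

  step 0 ⇒ step 1: CBA ⇒ CA·C·AB
    A ↦ AB
    B ↦ C
    C ↦ CA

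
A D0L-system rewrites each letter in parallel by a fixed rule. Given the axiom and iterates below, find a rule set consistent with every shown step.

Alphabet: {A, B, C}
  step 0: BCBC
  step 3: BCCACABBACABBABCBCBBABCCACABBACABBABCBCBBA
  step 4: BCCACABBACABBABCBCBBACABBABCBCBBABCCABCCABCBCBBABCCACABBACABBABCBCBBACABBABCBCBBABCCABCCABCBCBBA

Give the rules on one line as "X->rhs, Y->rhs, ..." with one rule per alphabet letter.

A->BBA, B->BC, C->CA

  step 3 ⇒ step 4: BCCACABBACABBABCBCBBABCCACABBACABBABCBCBBA ⇒ BC·CA·CA·BBA·CA·BBA·BC·BC·BBA·CA·BBA·BC·BC·BBA·BC·CA·BC·CA·BC·BC·BBA·BC·CA·CA·BBA·CA·BBA·BC·BC·BBA·CA·BBA·BC·BC·BBA·BC·CA·BC·CA·BC·BC·BBA
    A ↦ BBA
    B ↦ BC
    C ↦ CA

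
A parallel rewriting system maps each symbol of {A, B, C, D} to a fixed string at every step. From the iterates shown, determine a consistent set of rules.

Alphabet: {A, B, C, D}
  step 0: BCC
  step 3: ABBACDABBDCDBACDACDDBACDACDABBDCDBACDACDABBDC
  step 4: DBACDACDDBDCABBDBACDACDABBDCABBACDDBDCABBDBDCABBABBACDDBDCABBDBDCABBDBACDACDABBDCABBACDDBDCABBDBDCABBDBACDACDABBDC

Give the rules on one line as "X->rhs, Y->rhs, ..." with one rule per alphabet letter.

A->DB, B->ACD, C->DC, D->ABB

  step 3 ⇒ step 4: ABBACDABBDCDBACDACDDBACDACDABBDCDBACDACDABBDC ⇒ DB·ACD·ACD·DB·DC·ABB·DB·ACD·ACD·ABB·DC·ABB·ACD·DB·DC·ABB·DB·DC·ABB·ABB·ACD·DB·DC·ABB·DB·DC·ABB·DB·ACD·ACD·ABB·DC·ABB·ACD·DB·DC·ABB·DB·DC·ABB·DB·ACD·ACD·ABB·DC
    A ↦ DB
    B ↦ ACD
    C ↦ DC
    D ↦ ABB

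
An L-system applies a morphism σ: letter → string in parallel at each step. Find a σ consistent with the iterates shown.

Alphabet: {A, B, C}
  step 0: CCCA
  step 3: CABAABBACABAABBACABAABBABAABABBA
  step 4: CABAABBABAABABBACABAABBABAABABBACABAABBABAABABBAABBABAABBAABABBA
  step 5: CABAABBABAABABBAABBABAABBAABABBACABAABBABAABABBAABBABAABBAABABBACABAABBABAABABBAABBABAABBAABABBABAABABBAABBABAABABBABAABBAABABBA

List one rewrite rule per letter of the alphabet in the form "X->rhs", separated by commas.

  step 4 ⇒ step 5: CABAABBABAABABBACABAABBABAABABBACABAABBABAABABBAABBABAABBAABABBA ⇒ CA·BA·AB·BA·BA·AB·AB·BA·AB·BA·BA·AB·BA·AB·AB·BA·CA·BA·AB·BA·BA·AB·AB·BA·AB·BA·BA·AB·BA·AB·AB·BA·CA·BA·AB·BA·BA·AB·AB·BA·AB·BA·BA·AB·BA·AB·AB·BA·BA·AB·AB·BA·AB·BA·BA·AB·AB·BA·BA·AB·BA·AB·AB·BA
    A ↦ BA
    B ↦ AB
    C ↦ CA

A->BA, B->AB, C->CA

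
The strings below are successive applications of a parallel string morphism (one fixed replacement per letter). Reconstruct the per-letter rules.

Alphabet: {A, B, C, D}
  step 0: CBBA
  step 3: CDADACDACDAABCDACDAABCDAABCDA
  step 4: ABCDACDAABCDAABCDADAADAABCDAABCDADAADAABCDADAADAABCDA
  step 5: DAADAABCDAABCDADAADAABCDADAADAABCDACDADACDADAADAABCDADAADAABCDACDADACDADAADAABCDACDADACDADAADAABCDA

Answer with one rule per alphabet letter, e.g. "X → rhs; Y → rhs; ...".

  step 4 ⇒ step 5: ABCDACDAABCDAABCDADAADAABCDAABCDADAADAABCDADAADAABCDA ⇒ DA·ADA·AB·C·DA·AB·C·DA·DA·ADA·AB·C·DA·DA·ADA·AB·C·DA·C·DA·DA·C·DA·DA·ADA·AB·C·DA·DA·ADA·AB·C·DA·C·DA·DA·C·DA·DA·ADA·AB·C·DA·C·DA·DA·C·DA·DA·ADA·AB·C·DA
    A ↦ DA
    B ↦ ADA
    C ↦ AB
    D ↦ C

A->DA, B->ADA, C->AB, D->C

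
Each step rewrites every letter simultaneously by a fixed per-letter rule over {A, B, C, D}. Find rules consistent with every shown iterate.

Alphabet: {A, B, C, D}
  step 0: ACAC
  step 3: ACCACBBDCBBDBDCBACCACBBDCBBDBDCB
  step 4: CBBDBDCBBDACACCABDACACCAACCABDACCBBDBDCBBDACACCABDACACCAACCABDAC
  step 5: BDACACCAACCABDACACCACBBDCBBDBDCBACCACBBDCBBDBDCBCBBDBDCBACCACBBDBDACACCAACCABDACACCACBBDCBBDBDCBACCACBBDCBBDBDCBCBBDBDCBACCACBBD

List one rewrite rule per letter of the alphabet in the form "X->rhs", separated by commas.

  step 4 ⇒ step 5: CBBDBDCBBDACACCABDACACCAACCABDACCBBDBDCBBDACACCABDACACCAACCABDAC ⇒ BD·AC·AC·CA·AC·CA·BD·AC·AC·CA·CB·BD·CB·BD·BD·CB·AC·CA·CB·BD·CB·BD·BD·CB·CB·BD·BD·CB·AC·CA·CB·BD·BD·AC·AC·CA·AC·CA·BD·AC·AC·CA·CB·BD·CB·BD·BD·CB·AC·CA·CB·BD·CB·BD·BD·CB·CB·BD·BD·CB·AC·CA·CB·BD
    A ↦ CB
    B ↦ AC
    C ↦ BD
    D ↦ CA

A->CB, B->AC, C->BD, D->CA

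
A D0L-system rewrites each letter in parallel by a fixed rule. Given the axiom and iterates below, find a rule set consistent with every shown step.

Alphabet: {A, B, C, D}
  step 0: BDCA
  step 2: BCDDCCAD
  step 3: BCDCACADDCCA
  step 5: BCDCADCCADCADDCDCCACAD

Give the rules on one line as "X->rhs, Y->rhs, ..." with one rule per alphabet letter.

A->C, B->BC, C->D, D->CA

  step 2 ⇒ step 3: BCDDCCAD ⇒ BC·D·CA·CA·D·D·C·CA
    A ↦ C
    B ↦ BC
    C ↦ D
    D ↦ CA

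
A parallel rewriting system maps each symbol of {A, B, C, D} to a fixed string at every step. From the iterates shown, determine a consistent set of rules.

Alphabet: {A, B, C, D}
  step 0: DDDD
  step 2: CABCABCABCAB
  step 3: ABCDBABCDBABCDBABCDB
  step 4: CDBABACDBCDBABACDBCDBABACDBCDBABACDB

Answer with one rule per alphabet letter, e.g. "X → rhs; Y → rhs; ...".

  step 3 ⇒ step 4: ABCDBABCDBABCDBABCDB ⇒ C·DB·AB·AC·DB·C·DB·AB·AC·DB·C·DB·AB·AC·DB·C·DB·AB·AC·DB
    A ↦ C
    B ↦ DB
    C ↦ AB
    D ↦ AC

A->C, B->DB, C->AB, D->AC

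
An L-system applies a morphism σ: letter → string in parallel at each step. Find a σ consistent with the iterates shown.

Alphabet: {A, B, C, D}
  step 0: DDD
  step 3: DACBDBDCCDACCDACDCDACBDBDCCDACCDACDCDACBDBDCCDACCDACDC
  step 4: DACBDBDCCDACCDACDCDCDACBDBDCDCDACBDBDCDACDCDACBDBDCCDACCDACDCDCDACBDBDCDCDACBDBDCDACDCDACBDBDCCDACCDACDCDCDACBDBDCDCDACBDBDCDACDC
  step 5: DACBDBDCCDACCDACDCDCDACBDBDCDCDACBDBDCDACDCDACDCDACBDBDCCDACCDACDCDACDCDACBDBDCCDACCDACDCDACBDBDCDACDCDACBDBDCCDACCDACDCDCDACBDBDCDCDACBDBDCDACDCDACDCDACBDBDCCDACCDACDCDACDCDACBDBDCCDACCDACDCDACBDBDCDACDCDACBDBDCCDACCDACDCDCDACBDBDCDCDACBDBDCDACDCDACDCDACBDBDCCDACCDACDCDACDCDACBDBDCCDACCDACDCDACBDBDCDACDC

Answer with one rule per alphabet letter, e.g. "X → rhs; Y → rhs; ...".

  step 4 ⇒ step 5: DACBDBDCCDACCDACDCDCDACBDBDCDCDACBDBDCDACDCDACBDBDCCDACCDACDCDCDACBDBDCDCDACBDBDCDACDCDACBDBDCCDACCDACDCDCDACBDBDCDCDACBDBDCDACDC ⇒ DAC·BDB·DC·C·DAC·C·DAC·DC·DC·DAC·BDB·DC·DC·DAC·BDB·DC·DAC·DC·DAC·DC·DAC·BDB·DC·C·DAC·C·DAC·DC·DAC·DC·DAC·BDB·DC·C·DAC·C·DAC·DC·DAC·BDB·DC·DAC·DC·DAC·BDB·DC·C·DAC·C·DAC·DC·DC·DAC·BDB·DC·DC·DAC·BDB·DC·DAC·DC·DAC·DC·DAC·BDB·DC·C·DAC·C·DAC·DC·DAC·DC·DAC·BDB·DC·C·DAC·C·DAC·DC·DAC·BDB·DC·DAC·DC·DAC·BDB·DC·C·DAC·C·DAC·DC·DC·DAC·BDB·DC·DC·DAC·BDB·DC·DAC·DC·DAC·DC·DAC·BDB·DC·C·DAC·C·DAC·DC·DAC·DC·DAC·BDB·DC·C·DAC·C·DAC·DC·DAC·BDB·DC·DAC·DC
    A ↦ BDB
    B ↦ C
    C ↦ DC
    D ↦ DAC

A->BDB, B->C, C->DC, D->DAC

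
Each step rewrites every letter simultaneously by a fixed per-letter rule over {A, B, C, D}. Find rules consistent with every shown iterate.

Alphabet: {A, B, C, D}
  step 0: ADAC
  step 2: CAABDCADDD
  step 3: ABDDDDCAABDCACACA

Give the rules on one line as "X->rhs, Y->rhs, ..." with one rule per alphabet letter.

  step 2 ⇒ step 3: CAABDCADDD ⇒ AB·D·D·DD·CA·AB·D·CA·CA·CA
    A ↦ D
    B ↦ DD
    C ↦ AB
    D ↦ CA

A->D, B->DD, C->AB, D->CA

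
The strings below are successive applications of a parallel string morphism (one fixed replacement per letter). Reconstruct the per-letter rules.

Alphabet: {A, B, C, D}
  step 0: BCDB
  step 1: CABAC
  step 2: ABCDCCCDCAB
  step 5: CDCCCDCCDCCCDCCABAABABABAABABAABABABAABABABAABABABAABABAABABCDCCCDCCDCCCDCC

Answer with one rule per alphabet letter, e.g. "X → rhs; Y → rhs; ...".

  step 1 ⇒ step 2: CABAC ⇒ AB·CDC·C·CDC·AB
    A ↦ CDC
    B ↦ C
    C ↦ AB
  step 0 ⇒ step 1: BCDB ⇒ C·AB·A·C
    D ↦ A

A->CDC, B->C, C->AB, D->A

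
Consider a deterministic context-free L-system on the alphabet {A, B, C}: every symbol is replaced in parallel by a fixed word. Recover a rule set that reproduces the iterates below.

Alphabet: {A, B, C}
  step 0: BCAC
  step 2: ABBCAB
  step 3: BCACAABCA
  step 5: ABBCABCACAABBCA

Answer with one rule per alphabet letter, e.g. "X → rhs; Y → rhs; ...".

A->B, B->CA, C->A

  step 2 ⇒ step 3: ABBCAB ⇒ B·CA·CA·A·B·CA
    A ↦ B
    B ↦ CA
    C ↦ A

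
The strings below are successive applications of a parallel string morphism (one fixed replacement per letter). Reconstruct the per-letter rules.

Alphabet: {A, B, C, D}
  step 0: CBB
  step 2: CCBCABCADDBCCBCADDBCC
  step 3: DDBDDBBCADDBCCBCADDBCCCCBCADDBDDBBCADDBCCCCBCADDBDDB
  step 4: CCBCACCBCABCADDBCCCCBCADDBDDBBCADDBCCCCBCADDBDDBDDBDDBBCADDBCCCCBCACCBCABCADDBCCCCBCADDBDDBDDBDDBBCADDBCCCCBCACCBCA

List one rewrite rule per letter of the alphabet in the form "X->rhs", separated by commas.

A->CC, B->BCA, C->DDB, D->C

  step 3 ⇒ step 4: DDBDDBBCADDBCCBCADDBCCCCBCADDBDDBBCADDBCCCCBCADDBDDB ⇒ C·C·BCA·C·C·BCA·BCA·DDB·CC·C·C·BCA·DDB·DDB·BCA·DDB·CC·C·C·BCA·DDB·DDB·DDB·DDB·BCA·DDB·CC·C·C·BCA·C·C·BCA·BCA·DDB·CC·C·C·BCA·DDB·DDB·DDB·DDB·BCA·DDB·CC·C·C·BCA·C·C·BCA
    A ↦ CC
    B ↦ BCA
    C ↦ DDB
    D ↦ C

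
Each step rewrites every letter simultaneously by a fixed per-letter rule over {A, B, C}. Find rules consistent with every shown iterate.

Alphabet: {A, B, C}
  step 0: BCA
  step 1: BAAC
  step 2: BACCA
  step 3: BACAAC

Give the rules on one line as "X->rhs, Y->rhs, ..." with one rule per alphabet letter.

A->C, B->BA, C->A

  step 2 ⇒ step 3: BACCA ⇒ BA·C·A·A·C
    A ↦ C
    B ↦ BA
    C ↦ A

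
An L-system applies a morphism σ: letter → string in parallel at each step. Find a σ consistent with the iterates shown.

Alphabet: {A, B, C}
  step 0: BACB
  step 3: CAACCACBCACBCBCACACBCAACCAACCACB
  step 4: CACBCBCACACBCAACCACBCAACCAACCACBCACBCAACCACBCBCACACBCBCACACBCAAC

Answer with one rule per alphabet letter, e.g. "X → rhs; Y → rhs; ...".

  step 3 ⇒ step 4: CAACCACBCACBCBCACACBCAACCAACCACB ⇒ CA·CB·CB·CA·CA·CB·CA·AC·CA·CB·CA·AC·CA·AC·CA·CB·CA·CB·CA·AC·CA·CB·CB·CA·CA·CB·CB·CA·CA·CB·CA·AC
    A ↦ CB
    B ↦ AC
    C ↦ CA

A->CB, B->AC, C->CA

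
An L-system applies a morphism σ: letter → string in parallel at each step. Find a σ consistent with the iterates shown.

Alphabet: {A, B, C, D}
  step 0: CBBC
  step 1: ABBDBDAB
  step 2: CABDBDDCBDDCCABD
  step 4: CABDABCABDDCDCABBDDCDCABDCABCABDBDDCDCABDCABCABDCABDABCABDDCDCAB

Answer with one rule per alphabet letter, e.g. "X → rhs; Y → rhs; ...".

  step 1 ⇒ step 2: ABBDBDAB ⇒ CA·BD·BD·DC·BD·DC·CA·BD
    A ↦ CA
    B ↦ BD
    D ↦ DC
  step 0 ⇒ step 1: CBBC ⇒ AB·BD·BD·AB
    C ↦ AB

A->CA, B->BD, C->AB, D->DC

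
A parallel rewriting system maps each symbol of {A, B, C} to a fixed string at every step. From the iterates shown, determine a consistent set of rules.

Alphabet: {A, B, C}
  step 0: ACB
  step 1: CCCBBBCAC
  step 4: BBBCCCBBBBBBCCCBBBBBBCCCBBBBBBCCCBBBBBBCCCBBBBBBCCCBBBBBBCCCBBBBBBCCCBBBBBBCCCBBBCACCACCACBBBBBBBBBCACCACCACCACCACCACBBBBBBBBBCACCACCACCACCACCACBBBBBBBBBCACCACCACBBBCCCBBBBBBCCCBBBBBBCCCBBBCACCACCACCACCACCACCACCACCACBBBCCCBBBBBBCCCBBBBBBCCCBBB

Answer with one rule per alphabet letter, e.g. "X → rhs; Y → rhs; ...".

A->CCC, B->CAC, C->BBB

  step 0 ⇒ step 1: ACB ⇒ CCC·BBB·CAC
    A ↦ CCC
    B ↦ CAC
    C ↦ BBB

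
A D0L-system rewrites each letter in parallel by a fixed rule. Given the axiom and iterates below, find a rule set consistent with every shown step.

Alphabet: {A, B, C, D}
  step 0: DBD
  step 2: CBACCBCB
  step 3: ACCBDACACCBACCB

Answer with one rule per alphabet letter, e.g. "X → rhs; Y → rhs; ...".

  step 2 ⇒ step 3: CBACCBCB ⇒ AC·CB·D·AC·AC·CB·AC·CB
    A ↦ D
    B ↦ CB
    C ↦ AC
    D ↦ B  (constrained at step 0)

A->D, B->CB, C->AC, D->B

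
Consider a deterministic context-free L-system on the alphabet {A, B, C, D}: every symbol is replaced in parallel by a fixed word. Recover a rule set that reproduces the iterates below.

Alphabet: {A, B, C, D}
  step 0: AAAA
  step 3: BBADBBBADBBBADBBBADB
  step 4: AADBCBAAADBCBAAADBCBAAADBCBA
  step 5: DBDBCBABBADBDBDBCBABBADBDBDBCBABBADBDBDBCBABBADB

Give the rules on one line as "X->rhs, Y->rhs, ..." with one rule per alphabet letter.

  step 4 ⇒ step 5: AADBCBAAADBCBAAADBCBAAADBCBA ⇒ DB·DB·CB·A·BB·A·DB·DB·DB·CB·A·BB·A·DB·DB·DB·CB·A·BB·A·DB·DB·DB·CB·A·BB·A·DB
    A ↦ DB
    B ↦ A
    C ↦ BB
    D ↦ CB

A->DB, B->A, C->BB, D->CB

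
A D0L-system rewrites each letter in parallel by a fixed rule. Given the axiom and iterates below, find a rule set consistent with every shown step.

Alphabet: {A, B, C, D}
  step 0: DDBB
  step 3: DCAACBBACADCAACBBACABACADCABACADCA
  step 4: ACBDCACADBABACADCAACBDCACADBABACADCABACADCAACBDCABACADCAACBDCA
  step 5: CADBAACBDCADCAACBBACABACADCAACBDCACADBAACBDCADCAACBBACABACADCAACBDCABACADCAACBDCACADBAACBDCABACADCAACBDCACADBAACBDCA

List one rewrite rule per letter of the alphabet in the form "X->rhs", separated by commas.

A->CA, B->BA, C->D, D->ACB

  step 4 ⇒ step 5: ACBDCACADBABACADCAACBDCACADBABACADCABACADCAACBDCABACADCAACBDCA ⇒ CA·D·BA·ACB·D·CA·D·CA·ACB·BA·CA·BA·CA·D·CA·ACB·D·CA·CA·D·BA·ACB·D·CA·D·CA·ACB·BA·CA·BA·CA·D·CA·ACB·D·CA·BA·CA·D·CA·ACB·D·CA·CA·D·BA·ACB·D·CA·BA·CA·D·CA·ACB·D·CA·CA·D·BA·ACB·D·CA
    A ↦ CA
    B ↦ BA
    C ↦ D
    D ↦ ACB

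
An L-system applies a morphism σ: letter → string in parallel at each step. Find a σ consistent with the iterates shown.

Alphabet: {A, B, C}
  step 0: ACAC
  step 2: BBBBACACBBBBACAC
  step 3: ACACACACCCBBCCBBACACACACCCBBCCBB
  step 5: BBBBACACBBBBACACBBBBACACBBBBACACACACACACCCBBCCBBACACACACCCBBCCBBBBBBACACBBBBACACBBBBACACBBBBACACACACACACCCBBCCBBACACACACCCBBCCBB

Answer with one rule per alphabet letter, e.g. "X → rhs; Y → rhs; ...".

  step 2 ⇒ step 3: BBBBACACBBBBACAC ⇒ AC·AC·AC·AC·CC·BB·CC·BB·AC·AC·AC·AC·CC·BB·CC·BB
    A ↦ CC
    B ↦ AC
    C ↦ BB

A->CC, B->AC, C->BB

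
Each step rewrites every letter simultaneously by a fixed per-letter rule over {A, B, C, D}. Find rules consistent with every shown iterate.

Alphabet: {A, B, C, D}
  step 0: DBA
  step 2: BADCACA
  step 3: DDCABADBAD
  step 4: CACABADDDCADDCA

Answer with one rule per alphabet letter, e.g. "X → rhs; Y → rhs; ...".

  step 3 ⇒ step 4: DDCABADBAD ⇒ CA·CA·BA·D·D·D·CA·D·D·CA
    A ↦ D
    B ↦ D
    C ↦ BA
    D ↦ CA

A->D, B->D, C->BA, D->CA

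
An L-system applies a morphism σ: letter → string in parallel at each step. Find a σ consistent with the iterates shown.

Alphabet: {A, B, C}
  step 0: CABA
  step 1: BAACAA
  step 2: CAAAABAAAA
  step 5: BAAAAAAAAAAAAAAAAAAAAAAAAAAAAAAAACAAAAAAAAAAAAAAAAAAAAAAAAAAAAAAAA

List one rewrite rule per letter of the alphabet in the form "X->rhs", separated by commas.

A->AA, B->C, C->B

  step 1 ⇒ step 2: BAACAA ⇒ C·AA·AA·B·AA·AA
    A ↦ AA
    B ↦ C
    C ↦ B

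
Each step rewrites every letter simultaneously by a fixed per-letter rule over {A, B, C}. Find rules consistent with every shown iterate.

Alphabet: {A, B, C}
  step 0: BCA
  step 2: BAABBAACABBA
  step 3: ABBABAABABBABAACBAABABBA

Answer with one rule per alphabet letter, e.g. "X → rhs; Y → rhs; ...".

  step 2 ⇒ step 3: BAABBAACABBA ⇒ AB·BA·BA·AB·AB·BA·BA·AC·BA·AB·AB·BA
    A ↦ BA
    B ↦ AB
    C ↦ AC

A->BA, B->AB, C->AC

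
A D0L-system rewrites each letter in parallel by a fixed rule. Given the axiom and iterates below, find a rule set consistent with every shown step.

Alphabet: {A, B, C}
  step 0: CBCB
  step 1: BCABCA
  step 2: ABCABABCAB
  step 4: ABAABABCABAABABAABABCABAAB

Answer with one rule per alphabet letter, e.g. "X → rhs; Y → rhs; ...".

A->AB, B->A, C->BC

  step 1 ⇒ step 2: BCABCA ⇒ A·BC·AB·A·BC·AB
    A ↦ AB
    B ↦ A
    C ↦ BC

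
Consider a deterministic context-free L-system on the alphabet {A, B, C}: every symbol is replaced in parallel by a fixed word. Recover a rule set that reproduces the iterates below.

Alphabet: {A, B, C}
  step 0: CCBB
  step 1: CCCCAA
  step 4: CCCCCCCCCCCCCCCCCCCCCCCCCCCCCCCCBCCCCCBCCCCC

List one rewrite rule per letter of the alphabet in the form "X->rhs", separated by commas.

A->BC, B->A, C->CC

  step 0 ⇒ step 1: CCBB ⇒ CC·CC·A·A
    B ↦ A
    C ↦ CC
    A ↦ BC  (constrained at step 1)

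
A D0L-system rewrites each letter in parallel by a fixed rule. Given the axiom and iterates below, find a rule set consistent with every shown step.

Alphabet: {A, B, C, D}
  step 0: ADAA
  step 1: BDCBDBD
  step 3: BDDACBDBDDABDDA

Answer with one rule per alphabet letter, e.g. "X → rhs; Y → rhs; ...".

A->BD, B->A, C->DA, D->C

  step 0 ⇒ step 1: ADAA ⇒ BD·C·BD·BD
    A ↦ BD
    D ↦ C
    B ↦ A  (constrained at step 1)
    C ↦ DA  (constrained at step 1)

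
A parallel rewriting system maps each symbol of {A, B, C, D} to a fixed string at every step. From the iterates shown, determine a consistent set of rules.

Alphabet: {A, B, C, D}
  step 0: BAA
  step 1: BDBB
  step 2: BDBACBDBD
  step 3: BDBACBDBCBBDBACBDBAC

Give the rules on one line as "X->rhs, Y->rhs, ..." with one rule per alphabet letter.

  step 2 ⇒ step 3: BDBACBDBD ⇒ BD·BAC·BD·B·CB·BD·BAC·BD·BAC
    A ↦ B
    B ↦ BD
    C ↦ CB
    D ↦ BAC

A->B, B->BD, C->CB, D->BAC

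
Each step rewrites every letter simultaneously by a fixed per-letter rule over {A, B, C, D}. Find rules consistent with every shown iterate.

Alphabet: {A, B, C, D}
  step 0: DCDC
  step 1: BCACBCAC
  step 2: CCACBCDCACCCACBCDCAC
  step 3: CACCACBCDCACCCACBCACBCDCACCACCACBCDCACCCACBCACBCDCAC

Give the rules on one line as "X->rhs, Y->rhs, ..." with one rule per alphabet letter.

  step 2 ⇒ step 3: CCACBCDCACCCACBCDCAC ⇒ CAC·CAC·BCD·CAC·C·CAC·B·CAC·BCD·CAC·CAC·CAC·BCD·CAC·C·CAC·B·CAC·BCD·CAC
    A ↦ BCD
    B ↦ C
    C ↦ CAC
    D ↦ B

A->BCD, B->C, C->CAC, D->B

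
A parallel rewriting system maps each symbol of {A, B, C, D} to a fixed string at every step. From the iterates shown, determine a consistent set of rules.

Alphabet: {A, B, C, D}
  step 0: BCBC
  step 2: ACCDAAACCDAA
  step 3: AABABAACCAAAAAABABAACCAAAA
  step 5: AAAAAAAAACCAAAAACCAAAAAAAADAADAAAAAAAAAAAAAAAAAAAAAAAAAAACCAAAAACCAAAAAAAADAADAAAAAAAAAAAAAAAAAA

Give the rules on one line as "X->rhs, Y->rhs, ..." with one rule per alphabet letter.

  step 2 ⇒ step 3: ACCDAAACCDAA ⇒ AA·BA·BA·ACC·AA·AA·AA·BA·BA·ACC·AA·AA
    A ↦ AA
    C ↦ BA
    D ↦ ACC
    B ↦ D  (constrained at step 0)

A->AA, B->D, C->BA, D->ACC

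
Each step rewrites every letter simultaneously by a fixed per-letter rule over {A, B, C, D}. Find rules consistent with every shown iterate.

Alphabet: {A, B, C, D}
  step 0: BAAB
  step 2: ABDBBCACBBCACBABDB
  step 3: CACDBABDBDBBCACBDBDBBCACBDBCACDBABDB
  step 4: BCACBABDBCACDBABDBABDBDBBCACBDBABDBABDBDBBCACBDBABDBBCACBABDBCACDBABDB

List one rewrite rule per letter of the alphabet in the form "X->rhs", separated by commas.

  step 3 ⇒ step 4: CACDBABDBDBBCACBDBDBBCACBDBCACDBABDB ⇒ B·CAC·B·AB·DB·CAC·DB·AB·DB·AB·DB·DB·B·CAC·B·DB·AB·DB·AB·DB·DB·B·CAC·B·DB·AB·DB·B·CAC·B·AB·DB·CAC·DB·AB·DB
    A ↦ CAC
    B ↦ DB
    C ↦ B
    D ↦ AB

A->CAC, B->DB, C->B, D->AB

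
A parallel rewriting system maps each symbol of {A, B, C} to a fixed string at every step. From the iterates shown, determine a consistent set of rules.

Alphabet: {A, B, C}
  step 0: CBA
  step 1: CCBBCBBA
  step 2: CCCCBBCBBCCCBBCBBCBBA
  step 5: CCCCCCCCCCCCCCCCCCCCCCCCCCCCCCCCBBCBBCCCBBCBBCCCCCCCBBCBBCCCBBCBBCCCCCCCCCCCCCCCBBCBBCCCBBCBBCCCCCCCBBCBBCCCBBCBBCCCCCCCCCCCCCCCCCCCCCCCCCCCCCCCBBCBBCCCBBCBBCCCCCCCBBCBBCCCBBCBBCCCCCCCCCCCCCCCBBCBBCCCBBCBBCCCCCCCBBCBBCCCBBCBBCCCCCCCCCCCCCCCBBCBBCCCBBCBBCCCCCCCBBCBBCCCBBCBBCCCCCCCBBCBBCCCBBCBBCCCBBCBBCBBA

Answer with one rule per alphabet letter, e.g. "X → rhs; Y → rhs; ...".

A->BBA, B->BBC, C->CC

  step 1 ⇒ step 2: CCBBCBBA ⇒ CC·CC·BBC·BBC·CC·BBC·BBC·BBA
    A ↦ BBA
    B ↦ BBC
    C ↦ CC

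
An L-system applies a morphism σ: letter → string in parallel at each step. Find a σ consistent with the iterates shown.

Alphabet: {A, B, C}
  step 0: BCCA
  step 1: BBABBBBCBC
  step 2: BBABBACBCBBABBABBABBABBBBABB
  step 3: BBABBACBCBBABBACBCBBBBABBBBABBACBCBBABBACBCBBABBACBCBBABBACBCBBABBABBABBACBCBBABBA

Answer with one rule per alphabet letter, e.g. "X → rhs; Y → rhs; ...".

  step 2 ⇒ step 3: BBABBACBCBBABBABBABBABBBBABB ⇒ BBA·BBA·CBC·BBA·BBA·CBC·BB·BBA·BB·BBA·BBA·CBC·BBA·BBA·CBC·BBA·BBA·CBC·BBA·BBA·CBC·BBA·BBA·BBA·BBA·CBC·BBA·BBA
    A ↦ CBC
    B ↦ BBA
    C ↦ BB

A->CBC, B->BBA, C->BB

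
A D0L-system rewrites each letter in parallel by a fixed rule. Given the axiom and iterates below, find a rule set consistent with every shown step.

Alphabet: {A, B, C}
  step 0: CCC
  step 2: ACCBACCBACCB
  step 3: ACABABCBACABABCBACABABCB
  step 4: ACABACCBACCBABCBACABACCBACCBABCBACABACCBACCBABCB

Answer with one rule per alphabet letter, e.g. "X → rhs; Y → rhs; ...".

  step 3 ⇒ step 4: ACABABCBACABABCBACABABCB ⇒ AC·AB·AC·CB·AC·CB·AB·CB·AC·AB·AC·CB·AC·CB·AB·CB·AC·AB·AC·CB·AC·CB·AB·CB
    A ↦ AC
    B ↦ CB
    C ↦ AB

A->AC, B->CB, C->AB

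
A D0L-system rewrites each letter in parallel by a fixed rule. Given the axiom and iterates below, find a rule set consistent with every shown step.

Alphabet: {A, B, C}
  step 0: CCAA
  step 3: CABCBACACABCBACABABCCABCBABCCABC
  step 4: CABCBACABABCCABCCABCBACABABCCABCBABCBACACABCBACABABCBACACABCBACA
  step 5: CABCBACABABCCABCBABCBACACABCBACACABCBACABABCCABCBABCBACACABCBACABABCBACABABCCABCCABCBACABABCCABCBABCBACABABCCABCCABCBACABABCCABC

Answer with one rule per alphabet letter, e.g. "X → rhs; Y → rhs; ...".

  step 4 ⇒ step 5: CABCBACABABCCABCCABCBACABABCCABCBABCBACACABCBACABABCBACACABCBACA ⇒ CA·BC·BA·CA·BA·BC·CA·BC·BA·BC·BA·CA·CA·BC·BA·CA·CA·BC·BA·CA·BA·BC·CA·BC·BA·BC·BA·CA·CA·BC·BA·CA·BA·BC·BA·CA·BA·BC·CA·BC·CA·BC·BA·CA·BA·BC·CA·BC·BA·BC·BA·CA·BA·BC·CA·BC·CA·BC·BA·CA·BA·BC·CA·BC
    A ↦ BC
    B ↦ BA
    C ↦ CA

A->BC, B->BA, C->CA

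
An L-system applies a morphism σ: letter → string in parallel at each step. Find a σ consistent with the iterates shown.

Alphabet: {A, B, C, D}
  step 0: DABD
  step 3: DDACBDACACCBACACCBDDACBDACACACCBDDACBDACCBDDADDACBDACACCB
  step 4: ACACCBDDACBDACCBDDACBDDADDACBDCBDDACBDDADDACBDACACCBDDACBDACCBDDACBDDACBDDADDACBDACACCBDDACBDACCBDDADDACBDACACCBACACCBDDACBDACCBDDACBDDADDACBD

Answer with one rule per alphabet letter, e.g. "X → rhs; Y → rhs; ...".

  step 3 ⇒ step 4: DDACBDACACCBACACCBDDACBDACACACCBDDACBDACCBDDADDACBDACACCB ⇒ AC·AC·CB·DDA·CBD·AC·CB·DDA·CB·DDA·DDA·CBD·CB·DDA·CB·DDA·DDA·CBD·AC·AC·CB·DDA·CBD·AC·CB·DDA·CB·DDA·CB·DDA·DDA·CBD·AC·AC·CB·DDA·CBD·AC·CB·DDA·DDA·CBD·AC·AC·CB·AC·AC·CB·DDA·CBD·AC·CB·DDA·CB·DDA·DDA·CBD
    A ↦ CB
    B ↦ CBD
    C ↦ DDA
    D ↦ AC

A->CB, B->CBD, C->DDA, D->AC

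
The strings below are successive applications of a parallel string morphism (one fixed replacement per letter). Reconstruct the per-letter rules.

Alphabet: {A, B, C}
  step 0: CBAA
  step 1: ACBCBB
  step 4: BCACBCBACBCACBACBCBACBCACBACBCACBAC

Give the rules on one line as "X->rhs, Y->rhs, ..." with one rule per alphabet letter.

A->B, B->BC, C->AC

  step 0 ⇒ step 1: CBAA ⇒ AC·BC·B·B
    A ↦ B
    B ↦ BC
    C ↦ AC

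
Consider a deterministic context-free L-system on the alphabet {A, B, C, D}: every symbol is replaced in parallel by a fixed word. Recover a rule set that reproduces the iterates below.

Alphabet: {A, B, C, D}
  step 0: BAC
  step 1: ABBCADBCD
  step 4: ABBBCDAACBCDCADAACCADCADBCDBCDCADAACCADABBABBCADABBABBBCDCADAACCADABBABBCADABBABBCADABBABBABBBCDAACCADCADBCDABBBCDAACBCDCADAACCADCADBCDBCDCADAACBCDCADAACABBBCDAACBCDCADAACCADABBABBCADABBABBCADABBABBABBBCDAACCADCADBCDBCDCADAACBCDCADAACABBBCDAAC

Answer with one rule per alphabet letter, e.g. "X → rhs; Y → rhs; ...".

A->CAD, B->ABB, C->BCD, D->AAC

  step 0 ⇒ step 1: BAC ⇒ ABB·CAD·BCD
    A ↦ CAD
    B ↦ ABB
    C ↦ BCD
    D ↦ AAC  (constrained at step 1)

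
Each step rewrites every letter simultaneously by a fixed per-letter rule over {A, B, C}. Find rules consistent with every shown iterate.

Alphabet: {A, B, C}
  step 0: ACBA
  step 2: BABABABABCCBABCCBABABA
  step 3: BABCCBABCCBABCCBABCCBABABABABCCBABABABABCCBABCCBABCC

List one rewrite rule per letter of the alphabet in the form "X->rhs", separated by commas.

A->BCC, B->BA, C->BA

  step 2 ⇒ step 3: BABABABABCCBABCCBABABA ⇒ BA·BCC·BA·BCC·BA·BCC·BA·BCC·BA·BA·BA·BA·BCC·BA·BA·BA·BA·BCC·BA·BCC·BA·BCC
    A ↦ BCC
    B ↦ BA
    C ↦ BA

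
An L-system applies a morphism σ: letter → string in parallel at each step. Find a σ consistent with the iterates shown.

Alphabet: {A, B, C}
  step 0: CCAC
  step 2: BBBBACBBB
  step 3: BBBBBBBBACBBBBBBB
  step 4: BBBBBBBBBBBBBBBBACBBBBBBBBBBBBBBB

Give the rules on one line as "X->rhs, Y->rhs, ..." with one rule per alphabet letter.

A->AC, B->BB, C->B

  step 3 ⇒ step 4: BBBBBBBBACBBBBBBB ⇒ BB·BB·BB·BB·BB·BB·BB·BB·AC·B·BB·BB·BB·BB·BB·BB·BB
    A ↦ AC
    B ↦ BB
    C ↦ B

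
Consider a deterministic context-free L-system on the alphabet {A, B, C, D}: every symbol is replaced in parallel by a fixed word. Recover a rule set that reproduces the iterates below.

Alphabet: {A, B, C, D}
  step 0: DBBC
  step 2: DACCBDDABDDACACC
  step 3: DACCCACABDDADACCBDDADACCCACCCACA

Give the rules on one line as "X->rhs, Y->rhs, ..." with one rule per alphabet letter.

  step 2 ⇒ step 3: DACCBDDABDDACACC ⇒ DA·CC·CA·CA·BD·DA·DA·CC·BD·DA·DA·CC·CA·CC·CA·CA
    A ↦ CC
    B ↦ BD
    C ↦ CA
    D ↦ DA

A->CC, B->BD, C->CA, D->DA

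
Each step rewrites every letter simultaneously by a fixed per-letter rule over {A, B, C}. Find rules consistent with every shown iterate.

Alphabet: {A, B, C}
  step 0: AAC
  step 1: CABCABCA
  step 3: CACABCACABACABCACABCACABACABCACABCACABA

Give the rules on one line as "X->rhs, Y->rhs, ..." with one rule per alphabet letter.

  step 0 ⇒ step 1: AAC ⇒ CAB·CAB·CA
    A ↦ CAB
    C ↦ CA
    B ↦ A  (constrained at step 1)

A->CAB, B->A, C->CA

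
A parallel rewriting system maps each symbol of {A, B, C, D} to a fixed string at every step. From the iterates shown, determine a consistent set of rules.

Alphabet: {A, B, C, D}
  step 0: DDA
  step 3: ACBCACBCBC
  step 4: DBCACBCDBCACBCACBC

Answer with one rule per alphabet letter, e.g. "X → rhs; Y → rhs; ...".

A->D, B->AC, C->BC, D->C

  step 3 ⇒ step 4: ACBCACBCBC ⇒ D·BC·AC·BC·D·BC·AC·BC·AC·BC
    A ↦ D
    B ↦ AC
    C ↦ BC
    D ↦ C  (constrained at step 0)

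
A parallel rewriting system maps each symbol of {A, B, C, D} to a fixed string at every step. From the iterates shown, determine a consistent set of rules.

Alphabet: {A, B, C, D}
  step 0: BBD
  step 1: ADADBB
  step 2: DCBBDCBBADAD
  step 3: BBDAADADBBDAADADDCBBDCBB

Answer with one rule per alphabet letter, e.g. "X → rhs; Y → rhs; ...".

  step 2 ⇒ step 3: DCBBDCBBADAD ⇒ BB·DA·AD·AD·BB·DA·AD·AD·DC·BB·DC·BB
    A ↦ DC
    B ↦ AD
    C ↦ DA
    D ↦ BB

A->DC, B->AD, C->DA, D->BB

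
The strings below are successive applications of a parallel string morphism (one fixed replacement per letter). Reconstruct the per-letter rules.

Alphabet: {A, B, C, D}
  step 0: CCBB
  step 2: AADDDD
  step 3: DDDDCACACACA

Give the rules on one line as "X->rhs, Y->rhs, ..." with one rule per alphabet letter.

A->DD, B->A, C->B, D->CA

  step 2 ⇒ step 3: AADDDD ⇒ DD·DD·CA·CA·CA·CA
    A ↦ DD
    D ↦ CA
    B ↦ A  (constrained at step 0)
    C ↦ B  (constrained at step 0)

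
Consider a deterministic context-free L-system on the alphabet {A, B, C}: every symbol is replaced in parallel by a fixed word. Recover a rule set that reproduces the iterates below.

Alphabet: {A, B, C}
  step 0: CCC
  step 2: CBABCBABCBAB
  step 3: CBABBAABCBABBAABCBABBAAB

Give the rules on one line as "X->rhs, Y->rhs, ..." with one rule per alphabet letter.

  step 2 ⇒ step 3: CBABCBABCBAB ⇒ CB·AB·BA·AB·CB·AB·BA·AB·CB·AB·BA·AB
    A ↦ BA
    B ↦ AB
    C ↦ CB

A->BA, B->AB, C->CB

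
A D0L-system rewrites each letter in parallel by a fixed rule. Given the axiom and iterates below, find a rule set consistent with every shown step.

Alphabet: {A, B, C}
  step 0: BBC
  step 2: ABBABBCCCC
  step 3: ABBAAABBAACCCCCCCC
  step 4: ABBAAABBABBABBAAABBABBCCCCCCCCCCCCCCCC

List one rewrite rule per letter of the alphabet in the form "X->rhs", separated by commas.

  step 3 ⇒ step 4: ABBAAABBAACCCCCCCC ⇒ ABB·A·A·ABB·ABB·ABB·A·A·ABB·ABB·CC·CC·CC·CC·CC·CC·CC·CC
    A ↦ ABB
    B ↦ A
    C ↦ CC

A->ABB, B->A, C->CC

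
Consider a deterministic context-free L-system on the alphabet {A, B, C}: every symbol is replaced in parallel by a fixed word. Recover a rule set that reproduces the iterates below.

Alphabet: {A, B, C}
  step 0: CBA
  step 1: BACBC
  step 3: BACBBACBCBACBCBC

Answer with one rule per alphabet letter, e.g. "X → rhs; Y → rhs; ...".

A->C, B->CB, C->BA

  step 0 ⇒ step 1: CBA ⇒ BA·CB·C
    A ↦ C
    B ↦ CB
    C ↦ BA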